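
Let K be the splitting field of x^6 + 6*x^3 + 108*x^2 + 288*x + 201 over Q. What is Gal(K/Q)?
The polynomial f is an irreducible sextic over Q, so G = Gal(f/Q) is one of the 16 transitive subgroups 6T1, ..., 6T16 of S_6. The discriminant of f is -941328478973952, which is not a perfect square, so G is not contained in A_6. The transitive groups of degree 6 not contained in A_6 are: C_6 (6T1, order 6), S_3 (6T2, order 6), D_6 (6T3, order 12), C_3 x S_3 (6T5, order 18), A_4 x C_2 (6T6, order 24), S_4 (6T8, order 24), S_3 x S_3 (6T9, order 36), S_4 x C_2 (6T11, order 48), (S_3 x S_3) : C_2 (6T13, order 72), PGL(2,5) (6T14, order 120), S_6 (6T16, order 720). By Dedekind's theorem, for a prime p not dividing disc(f) the degrees of the irreducible factors of f mod p form the cycle type of an element of G. Factoring f modulo the 23 such primes p <= 103 (skipping 2, 3, 17, 67, which divide the discriminant), each new pattern first appears at: mod 5: f = (x^2 + 3)(x^2 + x + 1)(x^2 + 4x + 2), pattern 2+2+2; mod 7: f = (x^3 + 2x + 1)(x^3 + 5x + 5), pattern 3+3; mod 61: f = (x + 21)(x + 28)(x + 43)(x + 46)(x + 48)(x + 58), pattern 1+1+1+1+1+1. No other pattern occurs in this range, so the set of observed cycle types is {2+2+2, 3+3, 1+1+1+1+1+1}. The candidates containing elements of all these cycle types are C_6 (6T1) of order 6, S_3 (6T2) of order 6, D_6 (6T3) of order 12, C_3 x S_3 (6T5) of order 18, A_4 x C_2 (6T6) of order 24, S_4 (6T8) of order 24, S_3 x S_3 (6T9) of order 36, S_4 x C_2 (6T11) of order 48, (S_3 x S_3) : C_2 (6T13) of order 72, PGL(2,5) (6T14) of order 120, S_6 (6T16) of order 720; the others are excluded. The observed types are precisely the cycle types that occur in S_3 (6T2). Each of the other remaining candidates has further cycle types, and by the Chebotarev density theorem the matching factorization patterns would occur for a proportion of primes equal to their share of the group: C_6 (6T1) additionally contains elements of type 6 (2 of its 6 elements, about 33% of primes); D_6 (6T3) additionally contains elements of type 6, 2+2+1+1 (5 of its 12 elements, about 42% of primes); C_3 x S_3 (6T5) additionally contains elements of type 6, 3+1+1+1 (10 of its 18 elements, about 56% of primes); A_4 x C_2 (6T6) additionally contains elements of type 6, 2+2+1+1, 2+1+1+1+1 (14 of its 24 elements, about 58% of primes); S_4 (6T8) additionally contains elements of type 4+1+1, 2+2+1+1 (9 of its 24 elements, about 38% of primes); S_3 x S_3 (6T9) additionally contains elements of type 6, 3+1+1+1, 2+2+1+1 (25 of its 36 elements, about 69% of primes); S_4 x C_2 (6T11) additionally contains elements of type 6, 4+2, 4+1+1, 2+2+1+1, 2+1+1+1+1 (32 of its 48 elements, about 67% of primes); (S_3 x S_3) : C_2 (6T13) additionally contains elements of type 6, 4+2, 3+2+1, 3+1+1+1, 2+2+1+1, 2+1+1+1+1 (61 of its 72 elements, about 85% of primes); PGL(2,5) (6T14) additionally contains elements of type 6, 5+1, 4+1+1, 2+2+1+1 (89 of its 120 elements, about 74% of primes); S_6 (6T16) additionally contains elements of type 6, 5+1, 4+2, 4+1+1, 3+2+1, 3+1+1+1, 2+2+1+1, 2+1+1+1+1 (664 of its 720 elements, about 92% of primes). None of the 23 primes tested shows any such pattern (for each of these groups the chance of that is below 10^-4), which rules them out. Hence G = S_3 (6T2), of order 6.

6T2: S_3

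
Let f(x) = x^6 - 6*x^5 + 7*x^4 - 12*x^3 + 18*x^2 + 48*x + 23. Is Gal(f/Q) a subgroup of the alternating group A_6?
Yes

The polynomial is irreducible of degree 6 over Q. Its discriminant is 51513463034944 = 7177288^2, a perfect square. A Galois group lies in the alternating group exactly when the discriminant is a square in Q, so the Galois group (S_4) is contained in A_6.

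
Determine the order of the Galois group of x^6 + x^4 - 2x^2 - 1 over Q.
12

The degree of the splitting field over Q equals the order of the Galois group, so first determine the group. The polynomial f is an irreducible sextic over Q, so G = Gal(f/Q) is one of the 16 transitive subgroups 6T1, ..., 6T16 of S_6. The discriminant of f is 153664 = 392^2, a perfect square, so G is contained in A_6. The transitive groups of degree 6 contained in A_6 are: A_4 (6T4, order 12), S_4 (6T7, order 24), (C_3 x C_3) : C_4 (6T10, order 36), PSL(2,5) (6T12, order 60), A_6 (6T15, order 360). By Dedekind's theorem, for a prime p not dividing disc(f) the degrees of the irreducible factors of f mod p form the cycle type of an element of G. Factoring f modulo the 33 such primes p <= 149 (skipping 2, 7, which divide the discriminant), each new pattern first appears at: mod 3: f = (x^3 + 2x + 1)(x^3 + 2x + 2), pattern 3+3; mod 13: f = (x + 6)(x + 7)(x^2 + 5)(x^2 + 6), pattern 2+2+1+1. No other pattern occurs in this range, so the set of observed cycle types is {3+3, 2+2+1+1}. The candidates containing elements of all these cycle types are A_4 (6T4) of order 12, S_4 (6T7) of order 24, (C_3 x C_3) : C_4 (6T10) of order 36, PSL(2,5) (6T12) of order 60, A_6 (6T15) of order 360; the others are excluded. The observed types are precisely the cycle types that occur in A_4 (6T4) (apart from the identity). Each of the other remaining candidates has further cycle types, and by the Chebotarev density theorem the matching factorization patterns would occur for a proportion of primes equal to their share of the group: S_4 (6T7) additionally contains elements of type 4+2 (6 of its 24 elements, about 25% of primes); (C_3 x C_3) : C_4 (6T10) additionally contains elements of type 4+2, 3+1+1+1 (22 of its 36 elements, about 61% of primes); PSL(2,5) (6T12) additionally contains elements of type 5+1 (24 of its 60 elements, about 40% of primes); A_6 (6T15) additionally contains elements of type 5+1, 4+2, 3+1+1+1 (274 of its 360 elements, about 76% of primes). None of the 33 primes tested shows any such pattern (for each of these groups the chance of that is below 10^-4), which rules them out. Hence G = A_4 (6T4), of order 12. The Galois group A_4 (6T4) has order 12, so the splitting field has degree 12 over Q.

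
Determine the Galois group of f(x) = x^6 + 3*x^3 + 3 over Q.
C_3 x S_3 (also written G18)

The polynomial f is an irreducible sextic over Q, so G = Gal(f/Q) is one of the 16 transitive subgroups 6T1, ..., 6T16 of S_6. The discriminant of f is -177147, which is not a perfect square, so G is not contained in A_6. The transitive groups of degree 6 not contained in A_6 are: C_6 (6T1, order 6), S_3 (6T2, order 6), D_6 (6T3, order 12), C_3 x S_3 (6T5, order 18), A_4 x C_2 (6T6, order 24), S_4 (6T8, order 24), S_3 x S_3 (6T9, order 36), S_4 x C_2 (6T11, order 48), (S_3 x S_3) : C_2 (6T13, order 72), PGL(2,5) (6T14, order 120), S_6 (6T16, order 720). By Dedekind's theorem, for a prime p not dividing disc(f) the degrees of the irreducible factors of f mod p form the cycle type of an element of G. Factoring f modulo the 33 such primes p <= 139 (skipping 3, which divides the discriminant), each new pattern first appears at: mod 2: f = (x^6 + x^3 + 1), pattern 6; mod 7: f = (x + 3)(x + 5)(x + 6)(x^3 + 4), pattern 3+1+1+1; mod 17: f = (x^2 + 5x + 7)(x^2 + 13x + 7)(x^2 + 16x + 7), pattern 2+2+2; mod 19: f = (x^3 + 9)(x^3 + 13), pattern 3+3; mod 73: f = (x + 42)(x + 43)(x + 44)(x + 51)(x + 52)(x + 60), pattern 1+1+1+1+1+1. No other pattern occurs in this range, so the set of observed cycle types is {6, 3+1+1+1, 2+2+2, 3+3, 1+1+1+1+1+1}. The candidates containing elements of all these cycle types are C_3 x S_3 (6T5) of order 18, S_3 x S_3 (6T9) of order 36, (S_3 x S_3) : C_2 (6T13) of order 72, S_6 (6T16) of order 720; the others are excluded. The observed types are precisely the cycle types that occur in C_3 x S_3 (6T5). Each of the other remaining candidates has further cycle types, and by the Chebotarev density theorem the matching factorization patterns would occur for a proportion of primes equal to their share of the group: S_3 x S_3 (6T9) additionally contains elements of type 2+2+1+1 (9 of its 36 elements, about 25% of primes); (S_3 x S_3) : C_2 (6T13) additionally contains elements of type 4+2, 3+2+1, 2+2+1+1, 2+1+1+1+1 (45 of its 72 elements, about 62% of primes); S_6 (6T16) additionally contains elements of type 5+1, 4+2, 4+1+1, 3+2+1, 2+2+1+1, 2+1+1+1+1 (504 of its 720 elements, about 70% of primes). None of the 33 primes tested shows any such pattern (for each of these groups the chance of that is below 10^-4), which rules them out. Hence G = C_3 x S_3 (6T5), of order 18.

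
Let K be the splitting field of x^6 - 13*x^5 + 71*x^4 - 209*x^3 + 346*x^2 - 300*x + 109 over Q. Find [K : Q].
36

The degree of the splitting field over Q equals the order of the Galois group, so first determine the group. The polynomial f is an irreducible sextic over Q, so G = Gal(f/Q) is one of the 16 transitive subgroups 6T1, ..., 6T16 of S_6. The discriminant of f is 525625 = 725^2, a perfect square, so G is contained in A_6. The transitive groups of degree 6 contained in A_6 are: A_4 (6T4, order 12), S_4 (6T7, order 24), (C_3 x C_3) : C_4 (6T10, order 36), PSL(2,5) (6T12, order 60), A_6 (6T15, order 360). By Dedekind's theorem, for a prime p not dividing disc(f) the degrees of the irreducible factors of f mod p form the cycle type of an element of G. Factoring f modulo the 19 such primes p <= 73 (skipping 5, 29, which divide the discriminant), each new pattern first appears at: mod 2: f = (x^2 + x + 1)(x^4 + x + 1), pattern 4+2; mod 11: f = (x^3 + x^2 + 3x + 9)(x^3 + 8x^2 + 5x + 6), pattern 3+3; mod 19: f = (x + 5)(x + 6)(x^2 + 3x + 8)(x^2 + 11x + 17), pattern 2+2+1+1; mod 61: f = (x + 17)(x + 24)(x + 31)(x^3 + 37x^2 + 59x + 11), pattern 3+1+1+1. No other pattern occurs in this range, so the set of observed cycle types is {4+2, 3+3, 2+2+1+1, 3+1+1+1}. The candidates containing elements of all these cycle types are (C_3 x C_3) : C_4 (6T10) of order 36, A_6 (6T15) of order 360; the others are excluded. The observed types are precisely the cycle types that occur in (C_3 x C_3) : C_4 (6T10) (apart from the identity). Each of the other remaining candidates has further cycle types, and by the Chebotarev density theorem the matching factorization patterns would occur for a proportion of primes equal to their share of the group: A_6 (6T15) additionally contains elements of type 5+1 (144 of its 360 elements, about 40% of primes). None of the 19 primes tested shows any such pattern (for each of these groups the chance of that is below 10^-4), which rules them out. Hence G = (C_3 x C_3) : C_4 (6T10), of order 36. The Galois group (C_3 x C_3) : C_4 (6T10) has order 36, so the splitting field has degree 36 over Q.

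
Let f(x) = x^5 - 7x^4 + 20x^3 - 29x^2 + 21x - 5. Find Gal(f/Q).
The polynomial f is an irreducible quintic over Q, so G = Gal(f/Q) is a transitive subgroup of S_5: one of C_5 (5T1, order 5), D_5 (5T2, order 10), F_20 (5T3, order 20), A_5 (5T4, order 60) or S_5 (5T5, order 120). The discriminant of f is 2209 = 47^2, a perfect square, so G is contained in A_5. The transitive groups of degree 5 contained in A_5 are: C_5 (5T1, order 5), D_5 (5T2, order 10), A_5 (5T4, order 60). By Dedekind's theorem, for a prime p not dividing disc(f) the degrees of the irreducible factors of f mod p form the cycle type of an element of G. Factoring f modulo the 23 such primes p <= 89 (skipping 47, which divides the discriminant), each new pattern first appears at: mod 2: f = (x^5 + x^4 + x^2 + x + 1), pattern 5; mod 5: f = (x)(x^2 + 2)(x^2 + 3x + 3), pattern 2+2+1; mod 83: f = (x + 1)(x + 11)(x + 14)(x + 22)(x + 28), pattern 1+1+1+1+1. No other pattern occurs in this range, so the set of observed cycle types is {5, 2+2+1, 1+1+1+1+1}. The candidates containing elements of all these cycle types are D_5 (5T2) of order 10, A_5 (5T4) of order 60; the others are excluded. The observed types are precisely the cycle types that occur in D_5 (5T2). Each of the other remaining candidates has further cycle types, and by the Chebotarev density theorem the matching factorization patterns would occur for a proportion of primes equal to their share of the group: A_5 (5T4) additionally contains elements of type 3+1+1 (20 of its 60 elements, about 33% of primes). None of the 23 primes tested shows any such pattern (for each of these groups the chance of that is below 10^-4), which rules them out. Hence G = D_5 (5T2), of order 10.

5T2: D_5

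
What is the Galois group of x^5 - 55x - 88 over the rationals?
A_5, the alternating group on 5 letters

The polynomial f is an irreducible quintic over Q, so G = Gal(f/Q) is a transitive subgroup of S_5: one of C_5 (5T1, order 5), D_5 (5T2, order 10), F_20 (5T3, order 20), A_5 (5T4, order 60) or S_5 (5T5, order 120). The discriminant of f is 58564000000 = 242000^2, a perfect square, so G is contained in A_5. The transitive groups of degree 5 contained in A_5 are: C_5 (5T1, order 5), D_5 (5T2, order 10), A_5 (5T4, order 60). By Dedekind's theorem, for a prime p not dividing disc(f) the degrees of the irreducible factors of f mod p form the cycle type of an element of G. Factoring f modulo the 3 such primes p <= 13 (skipping 2, 5, 11, which divide the discriminant), each new pattern first appears at: mod 3: f = (x^5 + 2x + 2), pattern 5; mod 13: f = (x + 5)(x + 7)(x^3 + x^2 + 5x + 9), pattern 3+1+1. No other pattern occurs in this range, so the set of observed cycle types is {5, 3+1+1}. Among the candidates above, the only group containing elements of all these cycle types is A_5 (5T4) — each of C_5 (5T1), D_5 (5T2) lacks at least one of them. Hence G = A_5 (5T4), of order 60.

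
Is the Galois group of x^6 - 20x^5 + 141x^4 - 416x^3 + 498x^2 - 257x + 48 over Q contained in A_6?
The polynomial is irreducible of degree 6 over Q. Its discriminant is 30991489 = 5567^2, a perfect square. A Galois group lies in the alternating group exactly when the discriminant is a square in Q, so the Galois group (PSL(2,5)) is contained in A_6.

Yes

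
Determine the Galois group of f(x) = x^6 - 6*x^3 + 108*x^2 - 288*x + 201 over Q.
S_3, S_3 acting on 6 points

The polynomial f is an irreducible sextic over Q, so G = Gal(f/Q) is one of the 16 transitive subgroups 6T1, ..., 6T16 of S_6. The discriminant of f is -941328478973952, which is not a perfect square, so G is not contained in A_6. The transitive groups of degree 6 not contained in A_6 are: C_6 (6T1, order 6), S_3 (6T2, order 6), D_6 (6T3, order 12), C_3 x S_3 (6T5, order 18), A_4 x C_2 (6T6, order 24), S_4 (6T8, order 24), S_3 x S_3 (6T9, order 36), S_4 x C_2 (6T11, order 48), (S_3 x S_3) : C_2 (6T13, order 72), PGL(2,5) (6T14, order 120), S_6 (6T16, order 720). By Dedekind's theorem, for a prime p not dividing disc(f) the degrees of the irreducible factors of f mod p form the cycle type of an element of G. Factoring f modulo the 23 such primes p <= 103 (skipping 2, 3, 17, 67, which divide the discriminant), each new pattern first appears at: mod 5: f = (x^2 + 3)(x^2 + x + 2)(x^2 + 4x + 1), pattern 2+2+2; mod 7: f = (x^3 + 2x + 6)(x^3 + 5x + 2), pattern 3+3; mod 61: f = (x + 3)(x + 13)(x + 15)(x + 18)(x + 33)(x + 40), pattern 1+1+1+1+1+1. No other pattern occurs in this range, so the set of observed cycle types is {2+2+2, 3+3, 1+1+1+1+1+1}. The candidates containing elements of all these cycle types are C_6 (6T1) of order 6, S_3 (6T2) of order 6, D_6 (6T3) of order 12, C_3 x S_3 (6T5) of order 18, A_4 x C_2 (6T6) of order 24, S_4 (6T8) of order 24, S_3 x S_3 (6T9) of order 36, S_4 x C_2 (6T11) of order 48, (S_3 x S_3) : C_2 (6T13) of order 72, PGL(2,5) (6T14) of order 120, S_6 (6T16) of order 720; the others are excluded. The observed types are precisely the cycle types that occur in S_3 (6T2). Each of the other remaining candidates has further cycle types, and by the Chebotarev density theorem the matching factorization patterns would occur for a proportion of primes equal to their share of the group: C_6 (6T1) additionally contains elements of type 6 (2 of its 6 elements, about 33% of primes); D_6 (6T3) additionally contains elements of type 6, 2+2+1+1 (5 of its 12 elements, about 42% of primes); C_3 x S_3 (6T5) additionally contains elements of type 6, 3+1+1+1 (10 of its 18 elements, about 56% of primes); A_4 x C_2 (6T6) additionally contains elements of type 6, 2+2+1+1, 2+1+1+1+1 (14 of its 24 elements, about 58% of primes); S_4 (6T8) additionally contains elements of type 4+1+1, 2+2+1+1 (9 of its 24 elements, about 38% of primes); S_3 x S_3 (6T9) additionally contains elements of type 6, 3+1+1+1, 2+2+1+1 (25 of its 36 elements, about 69% of primes); S_4 x C_2 (6T11) additionally contains elements of type 6, 4+2, 4+1+1, 2+2+1+1, 2+1+1+1+1 (32 of its 48 elements, about 67% of primes); (S_3 x S_3) : C_2 (6T13) additionally contains elements of type 6, 4+2, 3+2+1, 3+1+1+1, 2+2+1+1, 2+1+1+1+1 (61 of its 72 elements, about 85% of primes); PGL(2,5) (6T14) additionally contains elements of type 6, 5+1, 4+1+1, 2+2+1+1 (89 of its 120 elements, about 74% of primes); S_6 (6T16) additionally contains elements of type 6, 5+1, 4+2, 4+1+1, 3+2+1, 3+1+1+1, 2+2+1+1, 2+1+1+1+1 (664 of its 720 elements, about 92% of primes). None of the 23 primes tested shows any such pattern (for each of these groups the chance of that is below 10^-4), which rules them out. Hence G = S_3 (6T2), of order 6.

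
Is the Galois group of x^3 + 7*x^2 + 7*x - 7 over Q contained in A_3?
Yes

The polynomial is irreducible of degree 3 over Q. Its discriminant is 3136 = 56^2, a perfect square. A Galois group lies in the alternating group exactly when the discriminant is a square in Q, so the Galois group (C_3) is contained in A_3.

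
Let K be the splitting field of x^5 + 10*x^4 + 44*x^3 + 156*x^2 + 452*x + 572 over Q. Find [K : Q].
The degree of the splitting field over Q equals the order of the Galois group, so first determine the group. The polynomial f is an irreducible quintic over Q, so G = Gal(f/Q) is a transitive subgroup of S_5: one of C_5 (5T1, order 5), D_5 (5T2, order 10), F_20 (5T3, order 20), A_5 (5T4, order 60) or S_5 (5T5, order 120). The discriminant of f is 90054214912, which is not a perfect square, so G is not contained in A_5. The transitive groups of degree 5 not contained in A_5 are: F_20 (5T3, order 20), S_5 (5T5, order 120). By Dedekind's theorem, for a prime p not dividing disc(f) the degrees of the irreducible factors of f mod p form the cycle type of an element of G. Factoring f modulo the 5 such primes p <= 13 (skipping 2, which divides the discriminant), each new pattern first appears at: mod 3: f = (x^5 + x^4 + 2x^3 + 2x + 2), pattern 5; mod 5: f = (x + 4)(x^4 + x^3 + x + 3), pattern 4+1; mod 13: f = (x)(x + 12)(x^3 + 11x^2 + 3x + 3), pattern 3+1+1. No other pattern occurs in this range, so the set of observed cycle types is {5, 4+1, 3+1+1}. Among the candidates above, the only group containing elements of all these cycle types is S_5 (5T5) — F_20 (5T3) lacks at least one of them. Hence G = S_5 (5T5), of order 120. The Galois group S_5 (5T5) has order 120, so the splitting field has degree 120 over Q.

120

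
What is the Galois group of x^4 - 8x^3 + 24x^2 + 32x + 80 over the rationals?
The polynomial is an irreducible quartic over Q and its discriminant is 1358954496 = 36864^2, a perfect square, so the Galois group is contained in A_4. The resolvent cubic y^3 - 24*y^2 - 576*y + 1536 is irreducible over Q. An irreducible resolvent with square discriminant gives A_4.

4T4: A_4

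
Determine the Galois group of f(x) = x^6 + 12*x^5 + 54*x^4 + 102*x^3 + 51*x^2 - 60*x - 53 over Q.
The polynomial f is an irreducible sextic over Q, so G = Gal(f/Q) is one of the 16 transitive subgroups 6T1, ..., 6T16 of S_6. The discriminant of f is -11156429376, which is not a perfect square, so G is not contained in A_6. The transitive groups of degree 6 not contained in A_6 are: C_6 (6T1, order 6), S_3 (6T2, order 6), D_6 (6T3, order 12), C_3 x S_3 (6T5, order 18), A_4 x C_2 (6T6, order 24), S_4 (6T8, order 24), S_3 x S_3 (6T9, order 36), S_4 x C_2 (6T11, order 48), (S_3 x S_3) : C_2 (6T13, order 72), PGL(2,5) (6T14, order 120), S_6 (6T16, order 720). By Dedekind's theorem, for a prime p not dividing disc(f) the degrees of the irreducible factors of f mod p form the cycle type of an element of G. Factoring f modulo the 33 such primes p <= 149 (skipping 2, 3, which divide the discriminant), each new pattern first appears at: mod 5: f = (x^3 + 3x^2 + 4x + 3)(x^3 + 4x^2 + 3x + 4), pattern 3+3; mod 7: f = (x^6 + 5x^5 + 5x^4 + 4x^3 + 2x^2 + 3x + 3), pattern 6; mod 17: f = (x + 14)(x + 15)(x^2 + 7x + 1)(x^2 + 10x + 11), pattern 2+2+1+1; mod 19: f = (x + 3)(x + 6)(x + 9)(x + 15)(x^2 + 17x + 17), pattern 2+1+1+1+1; mod 71: f = (x^2 + 36x + 56)(x^2 + 54x + 44)(x^2 + 64x + 60), pattern 2+2+2. No other pattern occurs in this range, so the set of observed cycle types is {3+3, 6, 2+2+1+1, 2+1+1+1+1, 2+2+2}. The candidates containing elements of all these cycle types are A_4 x C_2 (6T6) of order 24, S_4 x C_2 (6T11) of order 48, (S_3 x S_3) : C_2 (6T13) of order 72, S_6 (6T16) of order 720; the others are excluded. The observed types are precisely the cycle types that occur in A_4 x C_2 (6T6) (apart from the identity). Each of the other remaining candidates has further cycle types, and by the Chebotarev density theorem the matching factorization patterns would occur for a proportion of primes equal to their share of the group: S_4 x C_2 (6T11) additionally contains elements of type 4+2, 4+1+1 (12 of its 48 elements, about 25% of primes); (S_3 x S_3) : C_2 (6T13) additionally contains elements of type 4+2, 3+2+1, 3+1+1+1 (34 of its 72 elements, about 47% of primes); S_6 (6T16) additionally contains elements of type 5+1, 4+2, 4+1+1, 3+2+1, 3+1+1+1 (484 of its 720 elements, about 67% of primes). None of the 33 primes tested shows any such pattern (for each of these groups the chance of that is below 10^-4), which rules them out. Hence G = A_4 x C_2 (6T6), of order 24.

6T6: A_4 x C_2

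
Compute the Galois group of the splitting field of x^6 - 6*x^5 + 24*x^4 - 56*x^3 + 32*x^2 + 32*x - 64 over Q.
The polynomial f is an irreducible sextic over Q, so G = Gal(f/Q) is one of the 16 transitive subgroups 6T1, ..., 6T16 of S_6. The discriminant of f is 870211913777152, which is not a perfect square, so G is not contained in A_6. The transitive groups of degree 6 not contained in A_6 are: C_6 (6T1, order 6), S_3 (6T2, order 6), D_6 (6T3, order 12), C_3 x S_3 (6T5, order 18), A_4 x C_2 (6T6, order 24), S_4 (6T8, order 24), S_3 x S_3 (6T9, order 36), S_4 x C_2 (6T11, order 48), (S_3 x S_3) : C_2 (6T13, order 72), PGL(2,5) (6T14, order 120), S_6 (6T16, order 720). By Dedekind's theorem, for a prime p not dividing disc(f) the degrees of the irreducible factors of f mod p form the cycle type of an element of G. Factoring f modulo the 22 such primes p <= 89 (skipping 2, 37, which divide the discriminant), each new pattern first appears at: mod 3: f = (x^3 + x^2 + 2)(x^3 + 2x^2 + x + 1), pattern 3+3; mod 5: f = (x^2 + 2)(x^2 + x + 1)(x^2 + 3x + 3), pattern 2+2+2; mod 17: f = (x + 2)(x + 13)(x^4 + 13x^3 + 7x^2 + 11x + 8), pattern 4+1+1; mod 67: f = (x + 8)(x + 57)(x^2 + 65x + 26)(x^2 + 65x + 66), pattern 2+2+1+1. No other pattern occurs in this range, so the set of observed cycle types is {3+3, 2+2+2, 4+1+1, 2+2+1+1}. The candidates containing elements of all these cycle types are S_4 (6T8) of order 24, S_4 x C_2 (6T11) of order 48, PGL(2,5) (6T14) of order 120, S_6 (6T16) of order 720; the others are excluded. The observed types are precisely the cycle types that occur in S_4 (6T8) (apart from the identity). Each of the other remaining candidates has further cycle types, and by the Chebotarev density theorem the matching factorization patterns would occur for a proportion of primes equal to their share of the group: S_4 x C_2 (6T11) additionally contains elements of type 6, 4+2, 2+1+1+1+1 (17 of its 48 elements, about 35% of primes); PGL(2,5) (6T14) additionally contains elements of type 6, 5+1 (44 of its 120 elements, about 37% of primes); S_6 (6T16) additionally contains elements of type 6, 5+1, 4+2, 3+2+1, 3+1+1+1, 2+1+1+1+1 (529 of its 720 elements, about 73% of primes). None of the 22 primes tested shows any such pattern (for each of these groups the chance of that is below 10^-4), which rules them out. Hence G = S_4 (6T8), of order 24.

S_4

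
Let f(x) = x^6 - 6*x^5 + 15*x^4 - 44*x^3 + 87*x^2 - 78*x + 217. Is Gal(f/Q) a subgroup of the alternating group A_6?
No

The polynomial is irreducible of degree 6 over Q. Its discriminant is -190210142896128, which is not a perfect square. A Galois group lies in the alternating group exactly when the discriminant is a square in Q, so the Galois group (C_3 x S_3) is not contained in A_6.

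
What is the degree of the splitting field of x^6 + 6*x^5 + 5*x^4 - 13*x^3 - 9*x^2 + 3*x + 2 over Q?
The degree of the splitting field over Q equals the order of the Galois group, so first determine the group. The polynomial f is an irreducible sextic over Q, so G = Gal(f/Q) is one of the 16 transitive subgroups 6T1, ..., 6T16 of S_6. The discriminant of f is 30991489 = 5567^2, a perfect square, so G is contained in A_6. The transitive groups of degree 6 contained in A_6 are: A_4 (6T4, order 12), S_4 (6T7, order 24), (C_3 x C_3) : C_4 (6T10, order 36), PSL(2,5) (6T12, order 60), A_6 (6T15, order 360). By Dedekind's theorem, for a prime p not dividing disc(f) the degrees of the irreducible factors of f mod p form the cycle type of an element of G. Factoring f modulo the 21 such primes p <= 79 (skipping 19, which divides the discriminant), each new pattern first appears at: mod 2: f = (x)(x^5 + x^3 + x^2 + x + 1), pattern 5+1; mod 7: f = (x^3 + x^2 + 3x + 1)(x^3 + 5x^2 + 4x + 2), pattern 3+3; mod 61: f = (x + 3)(x + 25)(x^2 + 48x + 25)(x^2 + 52x + 38), pattern 2+2+1+1. No other pattern occurs in this range, so the set of observed cycle types is {5+1, 3+3, 2+2+1+1}. The candidates containing elements of all these cycle types are PSL(2,5) (6T12) of order 60, A_6 (6T15) of order 360; the others are excluded. The observed types are precisely the cycle types that occur in PSL(2,5) (6T12) (apart from the identity). Each of the other remaining candidates has further cycle types, and by the Chebotarev density theorem the matching factorization patterns would occur for a proportion of primes equal to their share of the group: A_6 (6T15) additionally contains elements of type 4+2, 3+1+1+1 (130 of its 360 elements, about 36% of primes). None of the 21 primes tested shows any such pattern (for each of these groups the chance of that is below 10^-4), which rules them out. Hence G = PSL(2,5) (6T12), of order 60. The Galois group PSL(2,5) (6T12) has order 60, so the splitting field has degree 60 over Q.

60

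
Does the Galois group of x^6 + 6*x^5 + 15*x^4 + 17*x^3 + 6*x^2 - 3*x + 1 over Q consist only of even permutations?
The polynomial is irreducible of degree 6 over Q. Its discriminant is -177147, which is not a perfect square. A Galois group lies in the alternating group exactly when the discriminant is a square in Q, so the Galois group (C_3 x S_3) is not contained in A_6.

No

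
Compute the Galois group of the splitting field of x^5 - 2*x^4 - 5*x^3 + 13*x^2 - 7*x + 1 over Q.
C_5 (also written C5)

The polynomial f is an irreducible quintic over Q, so G = Gal(f/Q) is a transitive subgroup of S_5: one of C_5 (5T1, order 5), D_5 (5T2, order 10), F_20 (5T3, order 20), A_5 (5T4, order 60) or S_5 (5T5, order 120). The discriminant of f is 14641 = 121^2, a perfect square, so G is contained in A_5. The transitive groups of degree 5 contained in A_5 are: C_5 (5T1, order 5), D_5 (5T2, order 10), A_5 (5T4, order 60). By Dedekind's theorem, for a prime p not dividing disc(f) the degrees of the irreducible factors of f mod p form the cycle type of an element of G. Factoring f modulo the 14 such primes p <= 47 (skipping 11, which divides the discriminant), each new pattern first appears at: mod 2: f = (x^5 + x^3 + x^2 + x + 1), pattern 5; mod 23: f = (x + 1)(x + 15)(x + 16)(x + 17)(x + 18), pattern 1+1+1+1+1. No other pattern occurs in this range, so the set of observed cycle types is {5, 1+1+1+1+1}. The candidates containing elements of all these cycle types are C_5 (5T1) of order 5, D_5 (5T2) of order 10, A_5 (5T4) of order 60; the others are excluded. The observed types are precisely the cycle types that occur in C_5 (5T1). Each of the other remaining candidates has further cycle types, and by the Chebotarev density theorem the matching factorization patterns would occur for a proportion of primes equal to their share of the group: D_5 (5T2) additionally contains elements of type 2+2+1 (5 of its 10 elements, about 50% of primes); A_5 (5T4) additionally contains elements of type 3+1+1, 2+2+1 (35 of its 60 elements, about 58% of primes). None of the 14 primes tested shows any such pattern (for each of these groups the chance of that is below 10^-4), which rules them out. Hence G = C_5 (5T1), of order 5.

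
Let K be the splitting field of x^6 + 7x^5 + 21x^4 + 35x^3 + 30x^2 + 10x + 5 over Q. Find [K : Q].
36

The degree of the splitting field over Q equals the order of the Galois group, so first determine the group. The polynomial f is an irreducible sextic over Q, so G = Gal(f/Q) is one of the 16 transitive subgroups 6T1, ..., 6T16 of S_6. The discriminant of f is 525625 = 725^2, a perfect square, so G is contained in A_6. The transitive groups of degree 6 contained in A_6 are: A_4 (6T4, order 12), S_4 (6T7, order 24), (C_3 x C_3) : C_4 (6T10, order 36), PSL(2,5) (6T12, order 60), A_6 (6T15, order 360). By Dedekind's theorem, for a prime p not dividing disc(f) the degrees of the irreducible factors of f mod p form the cycle type of an element of G. Factoring f modulo the 19 such primes p <= 73 (skipping 5, 29, which divide the discriminant), each new pattern first appears at: mod 2: f = (x^2 + x + 1)(x^4 + x + 1), pattern 4+2; mod 11: f = (x^3 + 2x + 2)(x^3 + 7x^2 + 8x + 8), pattern 3+3; mod 19: f = (x + 12)(x + 13)(x^2 + 6x + 10)(x^2 + 14x + 12), pattern 2+2+1+1; mod 61: f = (x + 29)(x + 36)(x + 43)(x^3 + 21x^2 + 14x + 14), pattern 3+1+1+1. No other pattern occurs in this range, so the set of observed cycle types is {4+2, 3+3, 2+2+1+1, 3+1+1+1}. The candidates containing elements of all these cycle types are (C_3 x C_3) : C_4 (6T10) of order 36, A_6 (6T15) of order 360; the others are excluded. The observed types are precisely the cycle types that occur in (C_3 x C_3) : C_4 (6T10) (apart from the identity). Each of the other remaining candidates has further cycle types, and by the Chebotarev density theorem the matching factorization patterns would occur for a proportion of primes equal to their share of the group: A_6 (6T15) additionally contains elements of type 5+1 (144 of its 360 elements, about 40% of primes). None of the 19 primes tested shows any such pattern (for each of these groups the chance of that is below 10^-4), which rules them out. Hence G = (C_3 x C_3) : C_4 (6T10), of order 36. The Galois group (C_3 x C_3) : C_4 (6T10) has order 36, so the splitting field has degree 36 over Q.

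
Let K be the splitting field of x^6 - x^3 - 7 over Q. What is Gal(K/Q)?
S_3 x S_3 (order 36)

The polynomial f is an irreducible sextic over Q, so G = Gal(f/Q) is one of the 16 transitive subgroups 6T1, ..., 6T16 of S_6. The discriminant of f is 871199469, which is not a perfect square, so G is not contained in A_6. The transitive groups of degree 6 not contained in A_6 are: C_6 (6T1, order 6), S_3 (6T2, order 6), D_6 (6T3, order 12), C_3 x S_3 (6T5, order 18), A_4 x C_2 (6T6, order 24), S_4 (6T8, order 24), S_3 x S_3 (6T9, order 36), S_4 x C_2 (6T11, order 48), (S_3 x S_3) : C_2 (6T13, order 72), PGL(2,5) (6T14, order 120), S_6 (6T16, order 720). By Dedekind's theorem, for a prime p not dividing disc(f) the degrees of the irreducible factors of f mod p form the cycle type of an element of G. Factoring f modulo the 16 such primes p <= 67 (skipping 3, 7, 29, which divide the discriminant), each new pattern first appears at: mod 2: f = (x^6 + x^3 + 1), pattern 6; mod 5: f = (x + 1)(x + 2)(x^2 + 3x + 4)(x^2 + 4x + 1), pattern 2+2+1+1; mod 13: f = (x + 2)(x + 5)(x + 6)(x^3 + 4), pattern 3+1+1+1; mod 19: f = (x^2 + 10x + 15)(x^2 + 13x + 13)(x^2 + 15x + 10), pattern 2+2+2; mod 67: f = (x^3 + 18)(x^3 + 48), pattern 3+3. No other pattern occurs in this range, so the set of observed cycle types is {6, 2+2+1+1, 3+1+1+1, 2+2+2, 3+3}. The candidates containing elements of all these cycle types are S_3 x S_3 (6T9) of order 36, (S_3 x S_3) : C_2 (6T13) of order 72, S_6 (6T16) of order 720; the others are excluded. The observed types are precisely the cycle types that occur in S_3 x S_3 (6T9) (apart from the identity). Each of the other remaining candidates has further cycle types, and by the Chebotarev density theorem the matching factorization patterns would occur for a proportion of primes equal to their share of the group: (S_3 x S_3) : C_2 (6T13) additionally contains elements of type 4+2, 3+2+1, 2+1+1+1+1 (36 of its 72 elements, about 50% of primes); S_6 (6T16) additionally contains elements of type 5+1, 4+2, 4+1+1, 3+2+1, 2+1+1+1+1 (459 of its 720 elements, about 64% of primes). None of the 16 primes tested shows any such pattern (for each of these groups the chance of that is below 10^-4), which rules them out. Hence G = S_3 x S_3 (6T9), of order 36.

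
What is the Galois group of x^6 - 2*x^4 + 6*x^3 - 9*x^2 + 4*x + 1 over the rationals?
The polynomial f is an irreducible sextic over Q, so G = Gal(f/Q) is one of the 16 transitive subgroups 6T1, ..., 6T16 of S_6. The discriminant of f is 95101504 = 9752^2, a perfect square, so G is contained in A_6. The transitive groups of degree 6 contained in A_6 are: A_4 (6T4, order 12), S_4 (6T7, order 24), (C_3 x C_3) : C_4 (6T10, order 36), PSL(2,5) (6T12, order 60), A_6 (6T15, order 360). By Dedekind's theorem, for a prime p not dividing disc(f) the degrees of the irreducible factors of f mod p form the cycle type of an element of G. Factoring f modulo the 79 such primes p <= 421 (skipping 2, 23, 53, which divide the discriminant), each new pattern first appears at: mod 3: f = (x^3 + x^2 + 2)(x^3 + 2x^2 + 2x + 2), pattern 3+3; mod 5: f = (x^2 + 4x + 2)(x^4 + x^3 + 2x^2 + x + 3), pattern 4+2; mod 19: f = (x + 1)(x + 11)(x^2 + 3x + 14)(x^2 + 4x + 10), pattern 2+2+1+1; mod 223: f = (x + 17)(x + 49)(x + 70)(x + 141)(x + 184)(x + 208), pattern 1+1+1+1+1+1. No other pattern occurs in this range, so the set of observed cycle types is {3+3, 4+2, 2+2+1+1, 1+1+1+1+1+1}. The candidates containing elements of all these cycle types are S_4 (6T7) of order 24, (C_3 x C_3) : C_4 (6T10) of order 36, A_6 (6T15) of order 360; the others are excluded. The observed types are precisely the cycle types that occur in S_4 (6T7). Each of the other remaining candidates has further cycle types, and by the Chebotarev density theorem the matching factorization patterns would occur for a proportion of primes equal to their share of the group: (C_3 x C_3) : C_4 (6T10) additionally contains elements of type 3+1+1+1 (4 of its 36 elements, about 11% of primes); A_6 (6T15) additionally contains elements of type 5+1, 3+1+1+1 (184 of its 360 elements, about 51% of primes). None of the 79 primes tested shows any such pattern (for each of these groups the chance of that is below 10^-4), which rules them out. Hence G = S_4 (6T7), of order 24.

S_4, S_4(6d), the S_4-action on 6 points inside A_6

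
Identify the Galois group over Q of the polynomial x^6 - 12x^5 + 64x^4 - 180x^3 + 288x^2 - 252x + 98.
6T11: S_4 x C_2

The polynomial f is an irreducible sextic over Q, so G = Gal(f/Q) is one of the 16 transitive subgroups 6T1, ..., 6T16 of S_6. The discriminant of f is -122931200, which is not a perfect square, so G is not contained in A_6. The transitive groups of degree 6 not contained in A_6 are: C_6 (6T1, order 6), S_3 (6T2, order 6), D_6 (6T3, order 12), C_3 x S_3 (6T5, order 18), A_4 x C_2 (6T6, order 24), S_4 (6T8, order 24), S_3 x S_3 (6T9, order 36), S_4 x C_2 (6T11, order 48), (S_3 x S_3) : C_2 (6T13, order 72), PGL(2,5) (6T14, order 120), S_6 (6T16, order 720). By Dedekind's theorem, for a prime p not dividing disc(f) the degrees of the irreducible factors of f mod p form the cycle type of an element of G. Factoring f modulo the 17 such primes p <= 71 (skipping 2, 5, 7, which divide the discriminant), each new pattern first appears at: mod 3: f = (x^3 + x^2 + x + 2)(x^3 + 2x^2 + x + 1), pattern 3+3; mod 13: f = (x^6 + x^5 + 12x^4 + 2x^3 + 2x^2 + 8x + 7), pattern 6; mod 19: f = (x^2 + 6x + 14)(x^4 + x^3 + 6x^2 + 17x + 7), pattern 4+2; mod 23: f = (x + 3)(x + 4)(x^4 + 4x^3 + x^2 + 18x + 12), pattern 4+1+1; mod 53: f = (x^2 + 15x + 23)(x^2 + 33x + 39)(x^2 + 46x + 2), pattern 2+2+2; mod 59: f = (x + 37)(x + 45)(x^2 + 7x + 9)(x^2 + 17x + 20), pattern 2+2+1+1; mod 71: f = (x + 8)(x + 13)(x + 30)(x + 68)(x^2 + 11x + 20), pattern 2+1+1+1+1. No other pattern occurs in this range, so the set of observed cycle types is {3+3, 6, 4+2, 4+1+1, 2+2+2, 2+2+1+1, 2+1+1+1+1}. The candidates containing elements of all these cycle types are S_4 x C_2 (6T11) of order 48, S_6 (6T16) of order 720; the others are excluded. The observed types are precisely the cycle types that occur in S_4 x C_2 (6T11) (apart from the identity). Each of the other remaining candidates has further cycle types, and by the Chebotarev density theorem the matching factorization patterns would occur for a proportion of primes equal to their share of the group: S_6 (6T16) additionally contains elements of type 5+1, 3+2+1, 3+1+1+1 (304 of its 720 elements, about 42% of primes). None of the 17 primes tested shows any such pattern (for each of these groups the chance of that is below 10^-4), which rules them out. Hence G = S_4 x C_2 (6T11), of order 48.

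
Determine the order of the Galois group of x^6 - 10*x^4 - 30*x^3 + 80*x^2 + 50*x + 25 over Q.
36

The degree of the splitting field over Q equals the order of the Galois group, so first determine the group. The polynomial f is an irreducible sextic over Q, so G = Gal(f/Q) is one of the 16 transitive subgroups 6T1, ..., 6T16 of S_6. The discriminant of f is 38875225000000 = 6235000^2, a perfect square, so G is contained in A_6. The transitive groups of degree 6 contained in A_6 are: A_4 (6T4, order 12), S_4 (6T7, order 24), (C_3 x C_3) : C_4 (6T10, order 36), PSL(2,5) (6T12, order 60), A_6 (6T15, order 360). By Dedekind's theorem, for a prime p not dividing disc(f) the degrees of the irreducible factors of f mod p form the cycle type of an element of G. Factoring f modulo the 19 such primes p <= 83 (skipping 2, 5, 29, 43, which divide the discriminant), each new pattern first appears at: mod 3: f = (x^2 + 2x + 2)(x^4 + x^3 + x^2 + 2x + 2), pattern 4+2; mod 11: f = (x^3 + 4x^2 + x + 2)(x^3 + 7x^2 + 5x + 7), pattern 3+3; mod 19: f = (x + 1)(x + 15)(x^2 + 9x + 12)(x^2 + 13x + 7), pattern 2+2+1+1; mod 61: f = (x + 21)(x + 24)(x + 42)(x^3 + 35x^2 + 41x + 25), pattern 3+1+1+1. No other pattern occurs in this range, so the set of observed cycle types is {4+2, 3+3, 2+2+1+1, 3+1+1+1}. The candidates containing elements of all these cycle types are (C_3 x C_3) : C_4 (6T10) of order 36, A_6 (6T15) of order 360; the others are excluded. The observed types are precisely the cycle types that occur in (C_3 x C_3) : C_4 (6T10) (apart from the identity). Each of the other remaining candidates has further cycle types, and by the Chebotarev density theorem the matching factorization patterns would occur for a proportion of primes equal to their share of the group: A_6 (6T15) additionally contains elements of type 5+1 (144 of its 360 elements, about 40% of primes). None of the 19 primes tested shows any such pattern (for each of these groups the chance of that is below 10^-4), which rules them out. Hence G = (C_3 x C_3) : C_4 (6T10), of order 36. The Galois group (C_3 x C_3) : C_4 (6T10) has order 36, so the splitting field has degree 36 over Q.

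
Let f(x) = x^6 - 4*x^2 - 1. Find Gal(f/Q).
The polynomial f is an irreducible sextic over Q, so G = Gal(f/Q) is one of the 16 transitive subgroups 6T1, ..., 6T16 of S_6. The discriminant of f is 3356224 = 1832^2, a perfect square, so G is contained in A_6. The transitive groups of degree 6 contained in A_6 are: A_4 (6T4, order 12), S_4 (6T7, order 24), (C_3 x C_3) : C_4 (6T10, order 36), PSL(2,5) (6T12, order 60), A_6 (6T15, order 360). By Dedekind's theorem, for a prime p not dividing disc(f) the degrees of the irreducible factors of f mod p form the cycle type of an element of G. Factoring f modulo the 79 such primes p <= 419 (skipping 2, 229, which divide the discriminant), each new pattern first appears at: mod 3: f = (x^3 + x^2 + 2x + 1)(x^3 + 2x^2 + 2x + 2), pattern 3+3; mod 7: f = (x^2 + 4)(x^4 + 3x^2 + 5), pattern 4+2; mod 23: f = (x + 9)(x + 14)(x^2 + x + 18)(x^2 + 22x + 18), pattern 2+2+1+1; mod 193: f = (x + 87)(x + 90)(x + 93)(x + 100)(x + 103)(x + 106), pattern 1+1+1+1+1+1. No other pattern occurs in this range, so the set of observed cycle types is {3+3, 4+2, 2+2+1+1, 1+1+1+1+1+1}. The candidates containing elements of all these cycle types are S_4 (6T7) of order 24, (C_3 x C_3) : C_4 (6T10) of order 36, A_6 (6T15) of order 360; the others are excluded. The observed types are precisely the cycle types that occur in S_4 (6T7). Each of the other remaining candidates has further cycle types, and by the Chebotarev density theorem the matching factorization patterns would occur for a proportion of primes equal to their share of the group: (C_3 x C_3) : C_4 (6T10) additionally contains elements of type 3+1+1+1 (4 of its 36 elements, about 11% of primes); A_6 (6T15) additionally contains elements of type 5+1, 3+1+1+1 (184 of its 360 elements, about 51% of primes). None of the 79 primes tested shows any such pattern (for each of these groups the chance of that is below 10^-4), which rules them out. Hence G = S_4 (6T7), of order 24.

S_4, S_4(6d), the S_4-action on 6 points inside A_6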